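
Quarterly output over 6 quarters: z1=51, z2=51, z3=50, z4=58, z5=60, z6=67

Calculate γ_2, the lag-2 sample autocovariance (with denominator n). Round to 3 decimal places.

Mean z̄ = (51 + 51 + 50 + 58 + 60 + 67)/6 = 56.1667
Σ_{t=1}^{4}(z_t−z̄)(z_{t+2}−z̄) = 18.6111
γ_2 = 18.6111 / 6 = 3.102

3.102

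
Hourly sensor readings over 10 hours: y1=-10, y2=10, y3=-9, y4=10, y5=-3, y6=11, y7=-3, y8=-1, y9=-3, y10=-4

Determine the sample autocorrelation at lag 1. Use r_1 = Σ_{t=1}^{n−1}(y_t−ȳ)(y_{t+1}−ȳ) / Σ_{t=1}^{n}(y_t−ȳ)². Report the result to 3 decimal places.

Mean ȳ = (-10 + 10 − 9 + 10 − 3 + 11 − 3 − 1 − 3 − 4)/10 = -0.2000
Numerator Σ_{t=1}^{9}(y_t−ȳ)(y_{t+1}−ȳ) = -355.6400
Denominator Σ(y_t−ȳ)² = 545.6000
r_1 = -355.6400 / 545.6000 = -0.652

-0.652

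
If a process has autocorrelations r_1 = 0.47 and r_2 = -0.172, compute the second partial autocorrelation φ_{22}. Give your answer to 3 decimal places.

-0.504

φ_{22} = (r_2 − r_1²) / (1 − r_1²)
r_1² = (0.47)² = 0.2209
Numerator = -0.172 − 0.2209 = -0.3929; denominator = 1 − 0.2209 = 0.7791
φ_{22} = -0.3929 / 0.7791 = -0.504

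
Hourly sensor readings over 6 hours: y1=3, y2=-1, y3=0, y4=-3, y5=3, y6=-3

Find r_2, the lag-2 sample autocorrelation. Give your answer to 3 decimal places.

0.311

Mean ȳ = (3 − 1 + 0 − 3 + 3 − 3)/6 = -0.1667
Numerator Σ_{t=1}^{4}(y_t−ȳ)(y_{t+2}−ȳ) = 11.4444
Denominator Σ(y_t−ȳ)² = 36.8333
r_2 = 11.4444 / 36.8333 = 0.311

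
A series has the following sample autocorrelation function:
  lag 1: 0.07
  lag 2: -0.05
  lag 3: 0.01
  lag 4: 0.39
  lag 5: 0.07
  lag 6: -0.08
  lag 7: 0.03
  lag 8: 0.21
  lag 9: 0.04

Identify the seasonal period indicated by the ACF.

The largest autocorrelation is r_4 = 0.39, with a weaker echo at lag 8 (0.21); the remaining lags stay at or below 0.07.
The dominant spike at lag 4 indicates a seasonal period of 4.

4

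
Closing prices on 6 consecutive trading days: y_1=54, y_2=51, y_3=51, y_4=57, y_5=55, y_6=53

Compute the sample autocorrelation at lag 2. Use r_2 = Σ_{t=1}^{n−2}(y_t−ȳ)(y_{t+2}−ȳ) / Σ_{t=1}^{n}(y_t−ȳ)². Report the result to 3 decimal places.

-0.564

Mean ȳ = (54 + 51 + 51 + 57 + 55 + 53)/6 = 53.5000
Deviations from mean: 0.5000, -2.5000, -2.5000, 3.5000, 1.5000, -0.5000
Numerator Σ_{t=1}^{4}(y_t−ȳ)(y_{t+2}−ȳ) = -15.5000
Denominator Σ(y_t−ȳ)² = 27.5000
r_2 = -15.5000 / 27.5000 = -0.564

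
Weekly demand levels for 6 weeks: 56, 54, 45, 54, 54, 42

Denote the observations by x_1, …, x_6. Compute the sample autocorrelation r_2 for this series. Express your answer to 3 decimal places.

-0.394

Mean x̄ = (56 + 54 + 45 + 54 + 54 + 42)/6 = 50.8333
Deviations from mean: 5.1667, 3.1667, -5.8333, 3.1667, 3.1667, -8.8333
Σ(x_t−x̄)(x_{t+2}−x̄) = (-30.1389) + (10.0278) + (-18.4722) + (-27.9722) = -66.5556
Denominator Σ(x_t−x̄)² = 168.8333
r_2 = -66.5556 / 168.8333 = -0.394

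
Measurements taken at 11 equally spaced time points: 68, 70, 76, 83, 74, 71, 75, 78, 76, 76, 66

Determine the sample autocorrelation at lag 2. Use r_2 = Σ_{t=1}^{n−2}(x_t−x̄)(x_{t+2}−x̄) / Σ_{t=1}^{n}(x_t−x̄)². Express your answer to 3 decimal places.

Mean x̄ = (68 + 70 + 76 + 83 + 74 + 71 + 75 + 78 + 76 + 76 + 66)/11 = 73.9091
Numerator Σ_{t=1}^{9}(x_t−x̄)(x_{t+2}−x̄) = -91.6529
Denominator Σ(x_t−x̄)² = 234.9091
r_2 = -91.6529 / 234.9091 = -0.390

-0.390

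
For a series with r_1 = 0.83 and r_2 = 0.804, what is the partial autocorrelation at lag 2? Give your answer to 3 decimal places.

φ_{22} = (r_2 − r_1²) / (1 − r_1²)
r_1² = (0.83)² = 0.6889
Numerator = 0.804 − 0.6889 = 0.1151; denominator = 1 − 0.6889 = 0.3111
φ_{22} = 0.1151 / 0.3111 = 0.370

0.370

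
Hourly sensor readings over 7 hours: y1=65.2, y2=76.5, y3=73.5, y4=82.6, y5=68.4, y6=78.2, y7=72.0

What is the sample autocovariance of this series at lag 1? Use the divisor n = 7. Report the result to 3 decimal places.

Mean ȳ = (65.2 + 76.5 + 73.5 + 82.6 + 68.4 + 78.2 + 72.0)/7 = 73.7714
Σ_{t=1}^{6}(y_t−ȳ)(y_{t+1}−ȳ) = -105.5794
γ_1 = -105.5794 / 7 = -15.083

-15.083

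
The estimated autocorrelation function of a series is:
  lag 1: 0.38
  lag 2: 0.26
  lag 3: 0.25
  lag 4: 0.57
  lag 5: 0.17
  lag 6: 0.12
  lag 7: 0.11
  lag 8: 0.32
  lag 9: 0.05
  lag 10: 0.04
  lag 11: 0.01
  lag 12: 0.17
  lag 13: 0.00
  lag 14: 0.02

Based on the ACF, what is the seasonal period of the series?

The largest autocorrelation is r_4 = 0.57; the remaining lags stay at or below 0.38. The elevated value at lag 1 (0.38), dropping to 0.26 at lag 2, reflects decaying short-term dependence rather than seasonality.
The dominant spike at lag 4 indicates a seasonal period of 4.

4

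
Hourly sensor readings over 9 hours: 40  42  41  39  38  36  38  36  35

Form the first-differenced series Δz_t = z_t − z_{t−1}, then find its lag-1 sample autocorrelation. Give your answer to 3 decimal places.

-0.309

First differences Δz: 2, -1, -2, -1, -2, 2, -2, -1
Mean of differences = -0.6250
Numerator Σ(Δz_t−Δz̄)(Δz_{t+1}−Δz̄) = -6.1406
Denominator Σ(Δz_t−Δz̄)² = 19.8750
r_1(Δz) = -6.1406 / 19.8750 = -0.309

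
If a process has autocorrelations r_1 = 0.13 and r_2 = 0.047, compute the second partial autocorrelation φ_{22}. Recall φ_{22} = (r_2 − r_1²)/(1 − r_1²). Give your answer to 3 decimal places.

0.031

φ_{22} = (r_2 − r_1²) / (1 − r_1²)
r_1² = (0.13)² = 0.0169
Numerator = 0.047 − 0.0169 = 0.0301; denominator = 1 − 0.0169 = 0.9831
φ_{22} = 0.0301 / 0.9831 = 0.031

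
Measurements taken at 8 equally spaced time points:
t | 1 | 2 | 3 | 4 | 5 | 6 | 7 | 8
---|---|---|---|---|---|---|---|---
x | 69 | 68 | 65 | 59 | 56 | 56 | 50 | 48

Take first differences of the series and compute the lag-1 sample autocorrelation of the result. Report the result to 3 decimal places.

-0.375

First differences Δx: -1, -3, -6, -3, 0, -6, -2
Mean of differences = -3.0000
Numerator Σ(Δx_t−Δx̄)(Δx_{t+1}−Δx̄) = -12.0000
Denominator Σ(Δx_t−Δx̄)² = 32.0000
r_1(Δx) = -12.0000 / 32.0000 = -0.375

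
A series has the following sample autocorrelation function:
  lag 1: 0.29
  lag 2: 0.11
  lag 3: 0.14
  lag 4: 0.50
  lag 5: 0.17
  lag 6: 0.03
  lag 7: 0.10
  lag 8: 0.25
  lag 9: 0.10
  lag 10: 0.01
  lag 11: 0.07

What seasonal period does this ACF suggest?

4

The largest autocorrelation is r_4 = 0.50; the remaining lags stay at or below 0.29. The elevated value at lag 1 (0.29), dropping to 0.11 at lag 2, reflects decaying short-term dependence rather than seasonality.
The dominant spike at lag 4 indicates a seasonal period of 4.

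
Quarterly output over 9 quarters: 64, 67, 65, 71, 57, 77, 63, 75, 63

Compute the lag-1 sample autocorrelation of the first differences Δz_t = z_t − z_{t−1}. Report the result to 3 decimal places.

First differences Δz: 3, -2, 6, -14, 20, -14, 12, -12
Mean of differences = -0.1250
Numerator Σ(Δz_t−Δz̄)(Δz_{t+1}−Δz̄) = -973.0156
Denominator Σ(Δz_t−Δz̄)² = 1128.8750
r_1(Δz) = -973.0156 / 1128.8750 = -0.862

-0.862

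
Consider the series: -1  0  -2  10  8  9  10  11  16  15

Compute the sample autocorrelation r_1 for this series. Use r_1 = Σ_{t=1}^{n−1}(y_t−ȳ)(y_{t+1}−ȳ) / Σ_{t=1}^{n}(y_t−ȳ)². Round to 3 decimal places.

Mean ȳ = (-1 + 0 − 2 + 10 + 8 + 9 + 10 + 11 + 16 + 15)/10 = 7.6000
Numerator Σ_{t=1}^{9}(y_t−ȳ)(y_{t+1}−ȳ) = 219.0400
Denominator Σ(y_t−ȳ)² = 374.4000
r_1 = 219.0400 / 374.4000 = 0.585

0.585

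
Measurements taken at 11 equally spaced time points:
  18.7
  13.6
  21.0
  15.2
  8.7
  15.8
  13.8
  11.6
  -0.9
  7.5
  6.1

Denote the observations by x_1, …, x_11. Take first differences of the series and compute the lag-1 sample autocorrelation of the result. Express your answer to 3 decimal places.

-0.460

First differences Δx: -5.1, 7.4, -5.8, -6.5, 7.1, -2.0, -2.2, -12.5, 8.4, -1.4
Mean of differences = -1.2600
Numerator Σ(Δx_t−Δx̄)(Δx_{t+1}−Δx̄) = -197.4436
Denominator Σ(Δx_t−Δx̄)² = 428.8040
r_1(Δx) = -197.4436 / 428.8040 = -0.460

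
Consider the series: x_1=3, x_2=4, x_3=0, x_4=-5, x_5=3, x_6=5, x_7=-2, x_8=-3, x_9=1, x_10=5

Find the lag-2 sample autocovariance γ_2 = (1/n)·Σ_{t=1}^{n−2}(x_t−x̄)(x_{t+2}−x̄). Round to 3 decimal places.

Mean x̄ = (3 + 4 + 0 − 5 + 3 + 5 − 2 − 3 + 1 + 5)/10 = 1.1000
Σ_{t=1}^{8}(x_t−x̄)(x_{t+2}−x̄) = -83.2200
γ_2 = -83.2200 / 10 = -8.322

-8.322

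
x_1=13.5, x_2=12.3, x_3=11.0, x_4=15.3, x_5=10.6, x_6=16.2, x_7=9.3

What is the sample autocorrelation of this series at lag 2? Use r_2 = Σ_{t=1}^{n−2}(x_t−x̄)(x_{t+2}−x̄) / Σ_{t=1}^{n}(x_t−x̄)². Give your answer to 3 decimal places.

0.447

Mean x̄ = (13.5 + 12.3 + 11.0 + 15.3 + 10.6 + 16.2 + 9.3)/7 = 12.6000
Deviations from mean: 0.9000, -0.3000, -1.6000, 2.7000, -2.0000, 3.6000, -3.3000
Σ(x_t−x̄)(x_{t+2}−x̄) = (-1.4400) + (-0.8100) + (3.2000) + (9.7200) + (6.6000) = 17.2700
Denominator Σ(x_t−x̄)² = 38.6000
r_2 = 17.2700 / 38.6000 = 0.447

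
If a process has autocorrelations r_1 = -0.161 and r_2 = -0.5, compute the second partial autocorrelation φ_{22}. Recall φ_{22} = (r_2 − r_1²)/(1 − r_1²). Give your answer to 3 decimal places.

φ_{22} = (r_2 − r_1²) / (1 − r_1²)
r_1² = (-0.161)² = 0.025921
Numerator = -0.5 − 0.0259 = -0.5259; denominator = 1 − 0.0259 = 0.9741
φ_{22} = -0.5259 / 0.9741 = -0.540

-0.540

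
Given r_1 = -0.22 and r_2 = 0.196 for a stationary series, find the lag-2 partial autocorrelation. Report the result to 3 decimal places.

0.155

φ_{22} = (r_2 − r_1²) / (1 − r_1²)
r_1² = (-0.22)² = 0.0484
Numerator = 0.196 − 0.0484 = 0.1476; denominator = 1 − 0.0484 = 0.9516
φ_{22} = 0.1476 / 0.9516 = 0.155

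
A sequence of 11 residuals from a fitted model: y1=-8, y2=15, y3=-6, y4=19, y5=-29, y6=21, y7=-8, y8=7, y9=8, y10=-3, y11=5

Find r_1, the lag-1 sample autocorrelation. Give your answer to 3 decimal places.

Mean ȳ = (-8 + 15 − 6 + 19 − 29 + 21 − 8 + 7 + 8 − 3 + 5)/11 = 1.9091
Numerator Σ_{t=1}^{10}(y_t−ȳ)(y_{t+1}−ȳ) = -1740.4628
Denominator Σ(y_t−ȳ)² = 2138.9091
r_1 = -1740.4628 / 2138.9091 = -0.814

-0.814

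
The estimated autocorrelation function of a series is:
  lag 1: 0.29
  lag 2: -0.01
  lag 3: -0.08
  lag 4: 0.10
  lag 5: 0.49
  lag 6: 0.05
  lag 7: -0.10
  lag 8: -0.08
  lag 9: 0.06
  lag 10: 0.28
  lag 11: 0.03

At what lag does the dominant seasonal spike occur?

5

The largest autocorrelation is r_5 = 0.49; the remaining lags stay at or below 0.29.
The dominant spike at lag 5 indicates a seasonal period of 5.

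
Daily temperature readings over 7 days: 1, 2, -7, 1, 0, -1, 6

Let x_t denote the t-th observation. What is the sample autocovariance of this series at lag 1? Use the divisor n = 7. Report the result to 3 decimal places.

-3.379

Mean x̄ = (1 + 2 − 7 + 1 + 0 − 1 + 6)/7 = 0.2857
Deviations: 0.7143, 1.7143, -7.2857, 0.7143, -0.2857, -1.2857, 5.7143
Σ_{t=1}^{6}(x_t−x̄)(x_{t+1}−x̄) = -23.6531
γ_1 = -23.6531 / 7 = -3.379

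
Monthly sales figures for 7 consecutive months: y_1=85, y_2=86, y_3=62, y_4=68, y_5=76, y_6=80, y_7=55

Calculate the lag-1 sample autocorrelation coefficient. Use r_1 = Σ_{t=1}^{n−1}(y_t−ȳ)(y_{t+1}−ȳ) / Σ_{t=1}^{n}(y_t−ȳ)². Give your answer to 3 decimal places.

Mean ȳ = (85 + 86 + 62 + 68 + 76 + 80 + 55)/7 = 73.1429
Σ(y_t−ȳ)(y_{t+1}−ȳ) = (152.4490) + (-143.2653) + (57.3061) + (-14.6939) + (19.5918) + (-124.4082) = -53.0204
Denominator Σ(y_t−ȳ)² = 840.8571
r_1 = -53.0204 / 840.8571 = -0.063

-0.063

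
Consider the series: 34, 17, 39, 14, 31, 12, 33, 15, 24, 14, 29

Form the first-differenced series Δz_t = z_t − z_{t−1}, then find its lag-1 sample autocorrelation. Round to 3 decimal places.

-0.887

First differences Δz: -17, 22, -25, 17, -19, 21, -18, 9, -10, 15
Mean of differences = -0.5000
Numerator Σ(Δz_t−Δz̄)(Δz_{t+1}−Δz̄) = -2852.7500
Denominator Σ(Δz_t−Δz̄)² = 3216.5000
r_1(Δz) = -2852.7500 / 3216.5000 = -0.887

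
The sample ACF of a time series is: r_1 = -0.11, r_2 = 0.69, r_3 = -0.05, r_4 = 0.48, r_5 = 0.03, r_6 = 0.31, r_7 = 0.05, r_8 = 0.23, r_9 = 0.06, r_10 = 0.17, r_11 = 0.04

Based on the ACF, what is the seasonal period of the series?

The largest autocorrelation is r_2 = 0.69, with weaker echoes at lags 4 (0.48), 6 (0.31), 8 (0.23) and 10 (0.17); the remaining lags stay at or below 0.06.
The dominant spike at lag 2 indicates a seasonal period of 2.

2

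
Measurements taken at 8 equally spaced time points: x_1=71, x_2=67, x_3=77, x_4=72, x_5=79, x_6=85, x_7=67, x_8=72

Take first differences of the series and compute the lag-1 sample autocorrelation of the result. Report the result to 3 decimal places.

-0.489

First differences Δx: -4, 10, -5, 7, 6, -18, 5
Mean of differences = 0.1429
Numerator Σ(Δx_t−Δx̄)(Δx_{t+1}−Δx̄) = -281.0204
Denominator Σ(Δx_t−Δx̄)² = 574.8571
r_1(Δx) = -281.0204 / 574.8571 = -0.489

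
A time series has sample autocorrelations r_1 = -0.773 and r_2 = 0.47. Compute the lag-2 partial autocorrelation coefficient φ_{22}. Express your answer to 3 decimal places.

-0.317

φ_{22} = (r_2 − r_1²) / (1 − r_1²)
r_1² = (-0.773)² = 0.597529
Numerator = 0.47 − 0.5975 = -0.1275; denominator = 1 − 0.5975 = 0.4025
φ_{22} = -0.1275 / 0.4025 = -0.317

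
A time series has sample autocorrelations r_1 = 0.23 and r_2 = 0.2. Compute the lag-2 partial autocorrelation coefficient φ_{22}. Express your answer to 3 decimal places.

φ_{22} = (r_2 − r_1²) / (1 − r_1²)
r_1² = (0.23)² = 0.0529
Numerator = 0.2 − 0.0529 = 0.1471; denominator = 1 − 0.0529 = 0.9471
φ_{22} = 0.1471 / 0.9471 = 0.155

0.155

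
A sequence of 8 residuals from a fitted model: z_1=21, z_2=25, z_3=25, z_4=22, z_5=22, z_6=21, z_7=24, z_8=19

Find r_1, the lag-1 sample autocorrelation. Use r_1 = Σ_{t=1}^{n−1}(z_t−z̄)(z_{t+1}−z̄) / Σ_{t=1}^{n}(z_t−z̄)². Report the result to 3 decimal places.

Mean z̄ = (21 + 25 + 25 + 22 + 22 + 21 + 24 + 19)/8 = 22.3750
Deviations from mean: -1.3750, 2.6250, 2.6250, -0.3750, -0.3750, -1.3750, 1.6250, -3.3750
Numerator Σ_{t=1}^{7}(z_t−z̄)(z_{t+1}−z̄) = -4.7656
Denominator Σ(z_t−z̄)² = 31.8750
r_1 = -4.7656 / 31.8750 = -0.150

-0.150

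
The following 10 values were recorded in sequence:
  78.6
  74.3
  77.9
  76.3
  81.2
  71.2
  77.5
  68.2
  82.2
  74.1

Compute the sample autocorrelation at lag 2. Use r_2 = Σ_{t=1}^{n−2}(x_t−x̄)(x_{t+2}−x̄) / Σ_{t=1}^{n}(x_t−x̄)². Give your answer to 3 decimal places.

0.491

Mean x̄ = (78.6 + 74.3 + 77.9 + 76.3 + 81.2 + 71.2 + 77.5 + 68.2 + 82.2 + 74.1)/10 = 76.1500
Numerator Σ_{t=1}^{8}(x_t−x̄)(x_{t+2}−x̄) = 82.7400
Denominator Σ(x_t−x̄)² = 168.3450
r_2 = 82.7400 / 168.3450 = 0.491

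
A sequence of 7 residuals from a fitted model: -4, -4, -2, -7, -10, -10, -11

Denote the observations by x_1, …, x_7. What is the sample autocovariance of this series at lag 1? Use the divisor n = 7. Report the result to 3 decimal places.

6.385

Mean x̄ = (-4 − 4 − 2 − 7 − 10 − 10 − 11)/7 = -6.8571
Deviations: 2.8571, 2.8571, 4.8571, -0.1429, -3.1429, -3.1429, -4.1429
Σ_{t=1}^{6}(x_t−x̄)(x_{t+1}−x̄) = 44.6939
γ_1 = 44.6939 / 7 = 6.385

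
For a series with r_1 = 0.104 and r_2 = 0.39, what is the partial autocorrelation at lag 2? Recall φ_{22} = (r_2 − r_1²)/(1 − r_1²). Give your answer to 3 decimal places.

φ_{22} = (r_2 − r_1²) / (1 − r_1²)
r_1² = (0.104)² = 0.010816
Numerator = 0.39 − 0.0108 = 0.3792; denominator = 1 − 0.0108 = 0.9892
φ_{22} = 0.3792 / 0.9892 = 0.383

0.383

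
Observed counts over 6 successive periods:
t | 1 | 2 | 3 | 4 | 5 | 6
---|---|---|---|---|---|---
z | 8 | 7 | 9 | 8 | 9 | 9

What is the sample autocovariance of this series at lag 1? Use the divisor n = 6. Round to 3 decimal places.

-0.074

Mean z̄ = (8 + 7 + 9 + 8 + 9 + 9)/6 = 8.3333
Deviations: -0.3333, -1.3333, 0.6667, -0.3333, 0.6667, 0.6667
Σ_{t=1}^{5}(z_t−z̄)(z_{t+1}−z̄) = -0.4444
γ_1 = -0.4444 / 6 = -0.074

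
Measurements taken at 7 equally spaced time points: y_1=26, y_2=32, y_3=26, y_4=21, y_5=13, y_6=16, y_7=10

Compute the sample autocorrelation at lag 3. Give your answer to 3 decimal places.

Mean ȳ = (26 + 32 + 26 + 21 + 13 + 16 + 10)/7 = 20.5714
Deviations from mean: 5.4286, 11.4286, 5.4286, 0.4286, -7.5714, -4.5714, -10.5714
Numerator Σ_{t=1}^{4}(y_t−ȳ)(y_{t+3}−ȳ) = -113.5510
Denominator Σ(y_t−ȳ)² = 379.7143
r_3 = -113.5510 / 379.7143 = -0.299

-0.299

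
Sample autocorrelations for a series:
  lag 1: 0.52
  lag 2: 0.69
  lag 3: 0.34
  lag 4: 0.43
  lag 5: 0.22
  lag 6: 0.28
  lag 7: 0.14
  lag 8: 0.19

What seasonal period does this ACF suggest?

The largest autocorrelation is r_2 = 0.69; the remaining lags stay at or below 0.52.
The dominant spike at lag 2 indicates a seasonal period of 2.

2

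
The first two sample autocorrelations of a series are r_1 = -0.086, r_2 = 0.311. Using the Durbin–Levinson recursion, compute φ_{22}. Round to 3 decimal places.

φ_{22} = (r_2 − r_1²) / (1 − r_1²)
r_1² = (-0.086)² = 0.007396
Numerator = 0.311 − 0.0074 = 0.3036; denominator = 1 − 0.0074 = 0.9926
φ_{22} = 0.3036 / 0.9926 = 0.306

0.306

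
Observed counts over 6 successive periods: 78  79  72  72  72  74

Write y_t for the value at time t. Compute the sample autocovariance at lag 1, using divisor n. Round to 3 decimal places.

3.042

Mean ȳ = (78 + 79 + 72 + 72 + 72 + 74)/6 = 74.5000
Σ_{t=1}^{5}(y_t−ȳ)(y_{t+1}−ȳ) = 18.2500
γ_1 = 18.2500 / 6 = 3.042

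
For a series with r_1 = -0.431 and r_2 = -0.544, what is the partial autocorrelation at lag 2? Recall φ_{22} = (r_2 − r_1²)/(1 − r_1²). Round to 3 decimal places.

-0.896

φ_{22} = (r_2 − r_1²) / (1 − r_1²)
r_1² = (-0.431)² = 0.185761
Numerator = -0.544 − 0.1858 = -0.7298; denominator = 1 − 0.1858 = 0.8142
φ_{22} = -0.7298 / 0.8142 = -0.896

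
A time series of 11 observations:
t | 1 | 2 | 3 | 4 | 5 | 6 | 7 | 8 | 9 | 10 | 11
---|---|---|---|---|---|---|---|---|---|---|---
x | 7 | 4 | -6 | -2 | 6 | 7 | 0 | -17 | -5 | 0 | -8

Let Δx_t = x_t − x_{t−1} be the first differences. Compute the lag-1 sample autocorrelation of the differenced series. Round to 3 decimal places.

First differences Δx: -3, -10, 4, 8, 1, -7, -17, 12, 5, -8
Mean of differences = -1.5000
Numerator Σ(Δx_t−Δx̄)(Δx_{t+1}−Δx̄) = -50.2500
Denominator Σ(Δx_t−Δx̄)² = 738.5000
r_1(Δx) = -50.2500 / 738.5000 = -0.068

-0.068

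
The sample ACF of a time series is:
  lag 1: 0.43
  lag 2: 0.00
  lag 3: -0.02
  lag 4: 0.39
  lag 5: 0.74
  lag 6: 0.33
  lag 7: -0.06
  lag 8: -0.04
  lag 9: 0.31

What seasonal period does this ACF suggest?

5

The largest autocorrelation is r_5 = 0.74; the remaining lags stay at or below 0.43. The elevated value at lag 1 (0.43), dropping to 0.00 at lag 2, reflects decaying short-term dependence rather than seasonality.
The dominant spike at lag 5 indicates a seasonal period of 5.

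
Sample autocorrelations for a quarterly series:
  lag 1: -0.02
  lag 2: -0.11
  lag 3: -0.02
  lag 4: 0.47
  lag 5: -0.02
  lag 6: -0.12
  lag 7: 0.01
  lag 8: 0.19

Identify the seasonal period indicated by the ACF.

The largest autocorrelation is r_4 = 0.47, with a weaker echo at lag 8 (0.19); the remaining lags stay at or below 0.01.
The dominant spike at lag 4 indicates a seasonal period of 4.

4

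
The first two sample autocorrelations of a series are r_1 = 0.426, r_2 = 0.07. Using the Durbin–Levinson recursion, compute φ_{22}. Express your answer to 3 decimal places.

φ_{22} = (r_2 − r_1²) / (1 − r_1²)
r_1² = (0.426)² = 0.181476
Numerator = 0.07 − 0.1815 = -0.1115; denominator = 1 − 0.1815 = 0.8185
φ_{22} = -0.1115 / 0.8185 = -0.136

-0.136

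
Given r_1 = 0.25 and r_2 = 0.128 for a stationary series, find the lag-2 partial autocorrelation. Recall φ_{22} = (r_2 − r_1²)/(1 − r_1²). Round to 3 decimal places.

φ_{22} = (r_2 − r_1²) / (1 − r_1²)
r_1² = (0.25)² = 0.0625
Numerator = 0.128 − 0.0625 = 0.0655; denominator = 1 − 0.0625 = 0.9375
φ_{22} = 0.0655 / 0.9375 = 0.070

0.070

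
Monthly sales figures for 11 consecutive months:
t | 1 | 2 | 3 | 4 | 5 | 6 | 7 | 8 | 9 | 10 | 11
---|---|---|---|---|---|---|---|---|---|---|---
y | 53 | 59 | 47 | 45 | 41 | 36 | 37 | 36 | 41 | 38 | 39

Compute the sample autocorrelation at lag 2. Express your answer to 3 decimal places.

Mean ȳ = (53 + 59 + 47 + 45 + 41 + 36 + 37 + 36 + 41 + 38 + 39)/11 = 42.9091
Numerator Σ_{t=1}^{9}(y_t−ȳ)(y_{t+2}−ȳ) = 164.3471
Denominator Σ(y_t−ȳ)² = 558.9091
r_2 = 164.3471 / 558.9091 = 0.294

0.294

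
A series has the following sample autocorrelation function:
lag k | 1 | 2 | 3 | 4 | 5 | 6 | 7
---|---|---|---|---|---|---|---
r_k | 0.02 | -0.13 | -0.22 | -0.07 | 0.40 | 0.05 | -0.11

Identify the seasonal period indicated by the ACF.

5

The largest autocorrelation is r_5 = 0.40; the remaining lags stay at or below 0.05.
The dominant spike at lag 5 indicates a seasonal period of 5.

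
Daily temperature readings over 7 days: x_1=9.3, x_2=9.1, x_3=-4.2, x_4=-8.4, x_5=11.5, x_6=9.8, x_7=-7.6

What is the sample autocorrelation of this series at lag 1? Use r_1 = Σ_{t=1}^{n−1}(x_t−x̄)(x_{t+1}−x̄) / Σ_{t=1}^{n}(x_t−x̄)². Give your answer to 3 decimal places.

-0.070

Mean x̄ = (9.3 + 9.1 − 4.2 − 8.4 + 11.5 + 9.8 − 7.6)/7 = 2.7857
Deviations from mean: 6.5143, 6.3143, -6.9857, -11.1857, 8.7143, 7.0143, -10.3857
Numerator Σ_{t=1}^{6}(x_t−x̄)(x_{t+1}−x̄) = -34.0359
Denominator Σ(x_t−x̄)² = 489.2286
r_1 = -34.0359 / 489.2286 = -0.070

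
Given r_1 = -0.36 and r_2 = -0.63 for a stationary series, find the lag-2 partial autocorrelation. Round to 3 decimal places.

-0.873

φ_{22} = (r_2 − r_1²) / (1 − r_1²)
r_1² = (-0.36)² = 0.1296
Numerator = -0.63 − 0.1296 = -0.7596; denominator = 1 − 0.1296 = 0.8704
φ_{22} = -0.7596 / 0.8704 = -0.873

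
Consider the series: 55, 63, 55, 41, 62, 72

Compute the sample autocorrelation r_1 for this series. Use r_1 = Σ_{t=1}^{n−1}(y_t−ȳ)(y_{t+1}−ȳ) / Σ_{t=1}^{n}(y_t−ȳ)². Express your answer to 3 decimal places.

Mean ȳ = (55 + 63 + 55 + 41 + 62 + 72)/6 = 58.0000
Deviations from mean: -3.0000, 5.0000, -3.0000, -17.0000, 4.0000, 14.0000
Numerator Σ_{t=1}^{5}(y_t−ȳ)(y_{t+1}−ȳ) = 9.0000
Denominator Σ(y_t−ȳ)² = 544.0000
r_1 = 9.0000 / 544.0000 = 0.017

0.017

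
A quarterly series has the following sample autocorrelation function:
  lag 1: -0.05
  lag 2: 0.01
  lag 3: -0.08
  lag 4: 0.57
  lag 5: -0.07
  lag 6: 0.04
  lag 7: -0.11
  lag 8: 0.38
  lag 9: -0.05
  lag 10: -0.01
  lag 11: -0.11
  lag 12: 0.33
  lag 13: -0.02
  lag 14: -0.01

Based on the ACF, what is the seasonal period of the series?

4

The largest autocorrelation is r_4 = 0.57, with weaker echoes at lags 8 (0.38) and 12 (0.33); the remaining lags stay at or below 0.04.
The dominant spike at lag 4 indicates a seasonal period of 4.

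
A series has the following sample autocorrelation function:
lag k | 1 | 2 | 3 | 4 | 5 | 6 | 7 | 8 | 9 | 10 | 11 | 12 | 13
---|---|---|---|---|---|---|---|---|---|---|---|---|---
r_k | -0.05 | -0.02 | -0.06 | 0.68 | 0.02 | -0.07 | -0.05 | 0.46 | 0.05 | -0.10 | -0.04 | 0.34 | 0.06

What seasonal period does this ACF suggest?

4

The largest autocorrelation is r_4 = 0.68, with weaker echoes at lags 8 (0.46) and 12 (0.34); the remaining lags stay at or below 0.06.
The dominant spike at lag 4 indicates a seasonal period of 4.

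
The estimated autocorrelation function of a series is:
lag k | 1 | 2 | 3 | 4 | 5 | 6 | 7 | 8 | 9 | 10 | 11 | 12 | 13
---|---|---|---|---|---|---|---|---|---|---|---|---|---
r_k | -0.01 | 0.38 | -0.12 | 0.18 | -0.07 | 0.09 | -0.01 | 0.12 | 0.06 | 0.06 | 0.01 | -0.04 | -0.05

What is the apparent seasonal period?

2

The largest autocorrelation is r_2 = 0.38, with a weaker echo at lag 4 (0.18); the remaining lags stay at or below 0.12.
The dominant spike at lag 2 indicates a seasonal period of 2.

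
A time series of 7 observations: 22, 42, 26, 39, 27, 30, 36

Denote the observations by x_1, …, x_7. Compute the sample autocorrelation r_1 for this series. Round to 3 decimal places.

Mean x̄ = (22 + 42 + 26 + 39 + 27 + 30 + 36)/7 = 31.7143
Deviations from mean: -9.7143, 10.2857, -5.7143, 7.2857, -4.7143, -1.7143, 4.2857
Numerator Σ_{t=1}^{6}(x_t−x̄)(x_{t+1}−x̄) = -233.9388
Denominator Σ(x_t−x̄)² = 329.4286
r_1 = -233.9388 / 329.4286 = -0.710

-0.710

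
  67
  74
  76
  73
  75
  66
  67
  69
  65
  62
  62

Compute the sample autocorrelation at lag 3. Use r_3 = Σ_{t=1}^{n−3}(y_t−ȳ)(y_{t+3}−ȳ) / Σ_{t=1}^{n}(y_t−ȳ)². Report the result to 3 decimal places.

Mean ȳ = (67 + 74 + 76 + 73 + 75 + 66 + 67 + 69 + 65 + 62 + 62)/11 = 68.7273
Numerator Σ_{t=1}^{8}(y_t−ȳ)(y_{t+3}−ȳ) = 20.1405
Denominator Σ(y_t−ȳ)² = 256.1818
r_3 = 20.1405 / 256.1818 = 0.079

0.079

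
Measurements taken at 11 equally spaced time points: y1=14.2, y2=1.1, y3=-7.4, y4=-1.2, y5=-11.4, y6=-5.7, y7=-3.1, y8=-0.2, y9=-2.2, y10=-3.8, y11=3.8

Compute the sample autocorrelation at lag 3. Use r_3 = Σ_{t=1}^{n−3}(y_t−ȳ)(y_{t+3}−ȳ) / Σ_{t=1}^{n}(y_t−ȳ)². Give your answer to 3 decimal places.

Mean ȳ = (14.2 + 1.1 − 7.4 − 1.2 − 11.4 − 5.7 − 3.1 − 0.2 − 2.2 − 3.8 + 3.8)/11 = -1.4455
Numerator Σ_{t=1}^{8}(y_t−ȳ)(y_{t+3}−ȳ) = 4.6702
Denominator Σ(y_t−ȳ)² = 441.8873
r_3 = 4.6702 / 441.8873 = 0.011

0.011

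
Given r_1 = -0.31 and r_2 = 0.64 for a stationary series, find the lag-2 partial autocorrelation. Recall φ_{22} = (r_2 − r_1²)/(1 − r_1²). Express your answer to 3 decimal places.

0.602

φ_{22} = (r_2 − r_1²) / (1 − r_1²)
r_1² = (-0.31)² = 0.0961
Numerator = 0.64 − 0.0961 = 0.5439; denominator = 1 − 0.0961 = 0.9039
φ_{22} = 0.5439 / 0.9039 = 0.602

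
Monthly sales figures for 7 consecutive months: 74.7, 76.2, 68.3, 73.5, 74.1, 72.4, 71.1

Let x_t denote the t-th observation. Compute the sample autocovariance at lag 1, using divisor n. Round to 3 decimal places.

-1.569

Mean x̄ = (74.7 + 76.2 + 68.3 + 73.5 + 74.1 + 72.4 + 71.1)/7 = 72.9000
Σ_{t=1}^{6}(x_t−x̄)(x_{t+1}−x̄) = -10.9800
γ_1 = -10.9800 / 7 = -1.569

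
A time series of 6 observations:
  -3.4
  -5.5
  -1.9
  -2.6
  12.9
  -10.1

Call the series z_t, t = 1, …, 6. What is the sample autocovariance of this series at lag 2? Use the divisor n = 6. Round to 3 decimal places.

Mean z̄ = (-3.4 − 5.5 − 1.9 − 2.6 + 12.9 − 10.1)/6 = -1.7667
Σ_{t=1}^{4}(z_t−z̄)(z_{t+2}−z̄) = 8.3178
γ_2 = 8.3178 / 6 = 1.386

1.386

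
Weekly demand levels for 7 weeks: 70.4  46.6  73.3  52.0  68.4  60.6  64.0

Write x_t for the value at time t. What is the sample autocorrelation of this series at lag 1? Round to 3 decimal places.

Mean x̄ = (70.4 + 46.6 + 73.3 + 52.0 + 68.4 + 60.6 + 64.0)/7 = 62.1857
Numerator Σ_{t=1}^{6}(x_t−x̄)(x_{t+1}−x̄) = -490.4845
Denominator Σ(x_t−x̄)² = 582.0886
r_1 = -490.4845 / 582.0886 = -0.843

-0.843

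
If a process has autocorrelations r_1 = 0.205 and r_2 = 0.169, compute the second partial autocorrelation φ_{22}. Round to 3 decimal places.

φ_{22} = (r_2 − r_1²) / (1 − r_1²)
r_1² = (0.205)² = 0.042025
Numerator = 0.169 − 0.0420 = 0.1270; denominator = 1 − 0.0420 = 0.9580
φ_{22} = 0.1270 / 0.9580 = 0.133

0.133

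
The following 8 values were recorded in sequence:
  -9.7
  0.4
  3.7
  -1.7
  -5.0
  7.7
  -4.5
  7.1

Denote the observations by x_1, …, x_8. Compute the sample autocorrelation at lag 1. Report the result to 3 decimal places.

-0.397

Mean x̄ = (-9.7 + 0.4 + 3.7 − 1.7 − 5.0 + 7.7 − 4.5 + 7.1)/8 = -0.2500
Σ(x_t−x̄)(x_{t+1}−x̄) = (-6.1425) + (2.5675) + (-5.7275) + (6.8875) + (-37.7625) + (-33.7875) + (-31.2375) = -105.2025
Denominator Σ(x_t−x̄)² = 265.2800
r_1 = -105.2025 / 265.2800 = -0.397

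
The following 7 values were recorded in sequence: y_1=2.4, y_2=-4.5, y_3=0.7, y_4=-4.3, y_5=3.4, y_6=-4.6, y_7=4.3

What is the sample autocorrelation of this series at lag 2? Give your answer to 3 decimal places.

0.603

Mean ȳ = (2.4 − 4.5 + 0.7 − 4.3 + 3.4 − 4.6 + 4.3)/7 = -0.3714
Deviations from mean: 2.7714, -4.1286, 1.0714, -3.9286, 3.7714, -4.2286, 4.6714
Numerator Σ_{t=1}^{5}(y_t−ȳ)(y_{t+2}−ȳ) = 57.4598
Denominator Σ(y_t−ȳ)² = 95.2343
r_2 = 57.4598 / 95.2343 = 0.603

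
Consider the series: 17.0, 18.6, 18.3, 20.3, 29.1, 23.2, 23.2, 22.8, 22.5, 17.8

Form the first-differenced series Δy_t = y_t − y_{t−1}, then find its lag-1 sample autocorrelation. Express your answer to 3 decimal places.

First differences Δy: 1.6, -0.3, 2.0, 8.8, -5.9, 0.0, -0.4, -0.3, -4.7
Mean of differences = 0.0889
Numerator Σ(Δy_t−Δȳ)(Δy_{t+1}−Δȳ) = -34.2246
Denominator Σ(Δy_t−Δȳ)² = 141.1689
r_1(Δy) = -34.2246 / 141.1689 = -0.242

-0.242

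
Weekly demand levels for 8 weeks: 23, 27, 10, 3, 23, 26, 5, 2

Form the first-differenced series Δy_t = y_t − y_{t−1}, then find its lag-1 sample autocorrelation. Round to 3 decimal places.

First differences Δy: 4, -17, -7, 20, 3, -21, -3
Mean of differences = -3.0000
Numerator Σ(Δy_t−Δȳ)(Δy_{t+1}−Δȳ) = -104.0000
Denominator Σ(Δy_t−Δȳ)² = 1150.0000
r_1(Δy) = -104.0000 / 1150.0000 = -0.090

-0.090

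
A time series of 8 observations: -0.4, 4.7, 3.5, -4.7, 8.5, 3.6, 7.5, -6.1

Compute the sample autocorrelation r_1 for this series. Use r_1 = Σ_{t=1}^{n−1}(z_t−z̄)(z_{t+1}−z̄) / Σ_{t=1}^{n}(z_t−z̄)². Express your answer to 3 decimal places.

-0.409

Mean z̄ = (-0.4 + 4.7 + 3.5 − 4.7 + 8.5 + 3.6 + 7.5 − 6.1)/8 = 2.0750
Deviations from mean: -2.4750, 2.6250, 1.4250, -6.7750, 6.4250, 1.5250, 5.4250, -8.1750
Σ(z_t−z̄)(z_{t+1}−z̄) = (-6.4969) + (3.7406) + (-9.6544) + (-43.5294) + (9.7981) + (8.2731) + (-44.3494) = -82.2181
Denominator Σ(z_t−z̄)² = 200.8150
r_1 = -82.2181 / 200.8150 = -0.409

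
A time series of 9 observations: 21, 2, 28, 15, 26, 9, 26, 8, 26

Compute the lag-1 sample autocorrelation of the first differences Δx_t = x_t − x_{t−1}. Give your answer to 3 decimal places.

First differences Δx: -19, 26, -13, 11, -17, 17, -18, 18
Mean of differences = 0.6250
Numerator Σ(Δx_t−Δx̄)(Δx_{t+1}−Δx̄) = -2085.1406
Denominator Σ(Δx_t−Δx̄)² = 2549.8750
r_1(Δx) = -2085.1406 / 2549.8750 = -0.818

-0.818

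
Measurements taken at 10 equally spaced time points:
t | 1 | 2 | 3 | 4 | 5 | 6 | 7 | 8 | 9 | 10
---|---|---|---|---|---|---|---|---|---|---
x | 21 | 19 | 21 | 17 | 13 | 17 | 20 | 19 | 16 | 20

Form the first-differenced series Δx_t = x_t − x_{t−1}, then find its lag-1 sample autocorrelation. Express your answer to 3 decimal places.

First differences Δx: -2, 2, -4, -4, 4, 3, -1, -3, 4
Mean of differences = -0.1111
Numerator Σ(Δx_t−Δx̄)(Δx_{t+1}−Δx̄) = -12.3457
Denominator Σ(Δx_t−Δx̄)² = 90.8889
r_1(Δx) = -12.3457 / 90.8889 = -0.136

-0.136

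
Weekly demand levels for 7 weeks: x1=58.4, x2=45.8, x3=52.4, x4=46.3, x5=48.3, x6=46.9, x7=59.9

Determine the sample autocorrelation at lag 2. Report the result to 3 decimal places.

Mean x̄ = (58.4 + 45.8 + 52.4 + 46.3 + 48.3 + 46.9 + 59.9)/7 = 51.1429
Σ(x_t−x̄)(x_{t+2}−x̄) = (9.1233) + (25.8747) + (-3.5739) + (20.5476) + (-24.8953) = 27.0763
Denominator Σ(x_t−x̄)² = 209.0171
r_2 = 27.0763 / 209.0171 = 0.130

0.130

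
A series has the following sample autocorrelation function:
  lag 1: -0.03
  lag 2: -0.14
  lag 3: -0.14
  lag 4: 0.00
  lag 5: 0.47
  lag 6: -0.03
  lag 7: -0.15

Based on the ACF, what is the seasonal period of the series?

The largest autocorrelation is r_5 = 0.47; the remaining lags stay at or below 0.00.
The dominant spike at lag 5 indicates a seasonal period of 5.

5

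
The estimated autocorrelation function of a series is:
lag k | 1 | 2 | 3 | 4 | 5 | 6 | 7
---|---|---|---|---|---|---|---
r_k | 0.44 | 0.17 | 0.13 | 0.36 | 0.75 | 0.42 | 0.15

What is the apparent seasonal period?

The largest autocorrelation is r_5 = 0.75; the remaining lags stay at or below 0.44. The elevated value at lag 1 (0.44), dropping to 0.17 at lag 2, reflects decaying short-term dependence rather than seasonality.
The dominant spike at lag 5 indicates a seasonal period of 5.

5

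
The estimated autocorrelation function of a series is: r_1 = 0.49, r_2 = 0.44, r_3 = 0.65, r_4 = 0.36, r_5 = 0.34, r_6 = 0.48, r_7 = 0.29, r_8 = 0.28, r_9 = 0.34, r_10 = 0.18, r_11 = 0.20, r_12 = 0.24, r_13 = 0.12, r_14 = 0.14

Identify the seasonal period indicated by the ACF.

3

The largest autocorrelation is r_3 = 0.65; the remaining lags stay at or below 0.49. The elevated value at lag 1 (0.49), dropping to 0.44 at lag 2, reflects decaying short-term dependence rather than seasonality.
The dominant spike at lag 3 indicates a seasonal period of 3.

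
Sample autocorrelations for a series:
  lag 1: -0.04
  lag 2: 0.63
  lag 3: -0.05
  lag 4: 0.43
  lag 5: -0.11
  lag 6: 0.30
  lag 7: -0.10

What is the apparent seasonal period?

The largest autocorrelation is r_2 = 0.63, with weaker echoes at lags 4 (0.43) and 6 (0.30); the remaining lags stay at or below -0.04.
The dominant spike at lag 2 indicates a seasonal period of 2.

2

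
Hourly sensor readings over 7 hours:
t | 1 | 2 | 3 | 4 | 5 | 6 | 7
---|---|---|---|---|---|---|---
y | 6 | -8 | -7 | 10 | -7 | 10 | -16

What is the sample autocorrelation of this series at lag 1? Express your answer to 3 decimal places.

-0.582

Mean ȳ = (6 − 8 − 7 + 10 − 7 + 10 − 16)/7 = -1.7143
Deviations from mean: 7.7143, -6.2857, -5.2857, 11.7143, -5.2857, 11.7143, -14.2857
Σ(y_t−ȳ)(y_{t+1}−ȳ) = (-48.4898) + (33.2245) + (-61.9184) + (-61.9184) + (-61.9184) + (-167.3469) = -368.3673
Denominator Σ(y_t−ȳ)² = 633.4286
r_1 = -368.3673 / 633.4286 = -0.582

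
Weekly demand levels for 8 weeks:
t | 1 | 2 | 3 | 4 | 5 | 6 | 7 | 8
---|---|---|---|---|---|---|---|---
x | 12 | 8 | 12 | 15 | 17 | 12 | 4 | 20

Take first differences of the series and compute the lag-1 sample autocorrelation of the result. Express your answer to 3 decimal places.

First differences Δx: -4, 4, 3, 2, -5, -8, 16
Mean of differences = 1.1429
Numerator Σ(Δx_t−Δx̄)(Δx_{t+1}−Δx̄) = -92.7347
Denominator Σ(Δx_t−Δx̄)² = 380.8571
r_1(Δx) = -92.7347 / 380.8571 = -0.243

-0.243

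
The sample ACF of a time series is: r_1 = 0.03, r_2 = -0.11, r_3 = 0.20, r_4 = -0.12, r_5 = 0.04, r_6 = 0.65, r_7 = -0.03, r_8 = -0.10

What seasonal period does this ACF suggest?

The largest autocorrelation is r_6 = 0.65; the remaining lags stay at or below 0.20.
The dominant spike at lag 6 indicates a seasonal period of 6.

6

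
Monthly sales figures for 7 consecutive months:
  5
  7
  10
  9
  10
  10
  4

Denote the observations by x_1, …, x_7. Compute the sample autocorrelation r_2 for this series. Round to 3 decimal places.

Mean x̄ = (5 + 7 + 10 + 9 + 10 + 10 + 4)/7 = 7.8571
Deviations from mean: -2.8571, -0.8571, 2.1429, 1.1429, 2.1429, 2.1429, -3.8571
Numerator Σ_{t=1}^{5}(x_t−x̄)(x_{t+2}−x̄) = -8.3265
Denominator Σ(x_t−x̄)² = 38.8571
r_2 = -8.3265 / 38.8571 = -0.214

-0.214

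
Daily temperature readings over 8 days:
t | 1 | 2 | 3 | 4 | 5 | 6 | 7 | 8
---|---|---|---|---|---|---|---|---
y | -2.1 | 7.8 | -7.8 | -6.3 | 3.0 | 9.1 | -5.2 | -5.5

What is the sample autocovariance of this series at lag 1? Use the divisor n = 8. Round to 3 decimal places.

-4.830

Mean ȳ = (-2.1 + 7.8 − 7.8 − 6.3 + 3.0 + 9.1 − 5.2 − 5.5)/8 = -0.8750
Σ_{t=1}^{7}(y_t−ȳ)(y_{t+1}−ȳ) = -38.6406
γ_1 = -38.6406 / 8 = -4.830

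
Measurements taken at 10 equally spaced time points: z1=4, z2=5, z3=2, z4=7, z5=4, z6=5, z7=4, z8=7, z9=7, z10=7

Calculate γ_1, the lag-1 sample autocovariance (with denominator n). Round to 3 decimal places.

Mean z̄ = (4 + 5 + 2 + 7 + 4 + 5 + 4 + 7 + 7 + 7)/10 = 5.2000
Σ_{t=1}^{9}(z_t−z̄)(z_{t+1}−z̄) = -2.2400
γ_1 = -2.2400 / 10 = -0.224

-0.224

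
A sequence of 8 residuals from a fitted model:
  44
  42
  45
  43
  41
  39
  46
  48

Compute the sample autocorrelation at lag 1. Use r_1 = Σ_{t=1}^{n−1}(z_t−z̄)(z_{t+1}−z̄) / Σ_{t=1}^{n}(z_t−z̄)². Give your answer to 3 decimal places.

Mean z̄ = (44 + 42 + 45 + 43 + 41 + 39 + 46 + 48)/8 = 43.5000
Deviations from mean: 0.5000, -1.5000, 1.5000, -0.5000, -2.5000, -4.5000, 2.5000, 4.5000
Σ(z_t−z̄)(z_{t+1}−z̄) = (-0.7500) + (-2.2500) + (-0.7500) + (1.2500) + (11.2500) + (-11.2500) + (11.2500) = 8.7500
Denominator Σ(z_t−z̄)² = 58.0000
r_1 = 8.7500 / 58.0000 = 0.151

0.151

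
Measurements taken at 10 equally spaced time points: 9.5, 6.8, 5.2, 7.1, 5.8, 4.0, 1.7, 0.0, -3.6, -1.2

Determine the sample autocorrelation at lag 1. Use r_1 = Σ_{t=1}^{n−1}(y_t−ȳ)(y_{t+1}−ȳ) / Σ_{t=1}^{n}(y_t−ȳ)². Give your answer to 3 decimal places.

0.669

Mean ȳ = (9.5 + 6.8 + 5.2 + 7.1 + 5.8 + 4.0 + 1.7 + 0.0 − 3.6 − 1.2)/10 = 3.5300
Numerator Σ_{t=1}^{9}(y_t−ȳ)(y_{t+1}−ȳ) = 104.6091
Denominator Σ(y_t−ȳ)² = 156.2610
r_1 = 104.6091 / 156.2610 = 0.669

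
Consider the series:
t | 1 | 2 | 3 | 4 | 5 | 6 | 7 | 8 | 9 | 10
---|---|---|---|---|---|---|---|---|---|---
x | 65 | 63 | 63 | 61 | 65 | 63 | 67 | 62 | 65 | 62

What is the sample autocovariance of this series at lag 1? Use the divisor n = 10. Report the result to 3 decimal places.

Mean x̄ = (65 + 63 + 63 + 61 + 65 + 63 + 67 + 62 + 65 + 62)/10 = 63.6000
Σ_{t=1}^{9}(x_t−x̄)(x_{t+1}−x̄) = -15.3600
γ_1 = -15.3600 / 10 = -1.536

-1.536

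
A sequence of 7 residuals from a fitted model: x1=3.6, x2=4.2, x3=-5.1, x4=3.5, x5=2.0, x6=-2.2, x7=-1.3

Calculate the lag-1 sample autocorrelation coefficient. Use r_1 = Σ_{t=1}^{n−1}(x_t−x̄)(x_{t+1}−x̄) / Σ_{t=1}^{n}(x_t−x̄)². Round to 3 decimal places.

-0.272

Mean x̄ = (3.6 + 4.2 − 5.1 + 3.5 + 2.0 − 2.2 − 1.3)/7 = 0.6714
Numerator Σ_{t=1}^{6}(x_t−x̄)(x_{t+1}−x̄) = -20.7522
Denominator Σ(x_t−x̄)² = 76.2343
r_1 = -20.7522 / 76.2343 = -0.272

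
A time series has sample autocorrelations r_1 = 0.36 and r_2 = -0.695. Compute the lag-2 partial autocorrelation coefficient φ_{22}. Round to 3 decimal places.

φ_{22} = (r_2 − r_1²) / (1 − r_1²)
r_1² = (0.36)² = 0.1296
Numerator = -0.695 − 0.1296 = -0.8246; denominator = 1 − 0.1296 = 0.8704
φ_{22} = -0.8246 / 0.8704 = -0.947

-0.947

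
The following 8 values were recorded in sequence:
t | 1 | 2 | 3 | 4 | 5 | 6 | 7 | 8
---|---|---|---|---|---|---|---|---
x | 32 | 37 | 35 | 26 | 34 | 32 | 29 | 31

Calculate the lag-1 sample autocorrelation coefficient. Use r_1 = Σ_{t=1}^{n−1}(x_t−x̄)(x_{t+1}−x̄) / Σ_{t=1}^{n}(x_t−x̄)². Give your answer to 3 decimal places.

-0.143

Mean x̄ = (32 + 37 + 35 + 26 + 34 + 32 + 29 + 31)/8 = 32.0000
Deviations from mean: 0.0000, 5.0000, 3.0000, -6.0000, 2.0000, 0.0000, -3.0000, -1.0000
Σ(x_t−x̄)(x_{t+1}−x̄) = (0.0000) + (15.0000) + (-18.0000) + (-12.0000) + (0.0000) + (0.0000) + (3.0000) = -12.0000
Denominator Σ(x_t−x̄)² = 84.0000
r_1 = -12.0000 / 84.0000 = -0.143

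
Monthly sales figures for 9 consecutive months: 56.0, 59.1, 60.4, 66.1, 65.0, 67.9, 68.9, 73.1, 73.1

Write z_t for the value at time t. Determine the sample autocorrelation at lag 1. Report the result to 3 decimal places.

0.621

Mean z̄ = (56.0 + 59.1 + 60.4 + 66.1 + 65.0 + 67.9 + 68.9 + 73.1 + 73.1)/9 = 65.5111
Numerator Σ_{t=1}^{8}(z_t−z̄)(z_{t+1}−z̄) = 180.6177
Denominator Σ(z_t−z̄)² = 290.6689
r_1 = 180.6177 / 290.6689 = 0.621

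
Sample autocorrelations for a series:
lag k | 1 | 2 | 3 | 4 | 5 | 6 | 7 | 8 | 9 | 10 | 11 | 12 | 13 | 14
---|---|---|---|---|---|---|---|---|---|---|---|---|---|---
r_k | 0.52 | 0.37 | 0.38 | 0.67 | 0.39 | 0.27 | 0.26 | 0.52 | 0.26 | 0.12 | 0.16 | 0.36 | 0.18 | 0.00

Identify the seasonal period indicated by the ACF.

4

The largest autocorrelation is r_4 = 0.67; the remaining lags stay at or below 0.52. The elevated value at lag 1 (0.52), dropping to 0.37 at lag 2, reflects decaying short-term dependence rather than seasonality.
The dominant spike at lag 4 indicates a seasonal period of 4.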